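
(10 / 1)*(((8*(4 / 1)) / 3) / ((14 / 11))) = 1760 / 21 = 83.81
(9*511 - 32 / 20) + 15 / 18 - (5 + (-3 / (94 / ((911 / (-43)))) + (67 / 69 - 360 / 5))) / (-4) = 8519209243 / 1859320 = 4581.90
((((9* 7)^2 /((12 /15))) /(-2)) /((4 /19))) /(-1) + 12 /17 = 6410319 /544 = 11783.67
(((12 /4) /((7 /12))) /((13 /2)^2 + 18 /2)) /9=16 /1435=0.01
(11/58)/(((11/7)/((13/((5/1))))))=0.31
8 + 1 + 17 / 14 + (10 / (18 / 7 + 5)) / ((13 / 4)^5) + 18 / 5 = 19034155143 / 1377497030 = 13.82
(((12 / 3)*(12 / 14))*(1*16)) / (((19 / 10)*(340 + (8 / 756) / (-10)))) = 518400 / 6104681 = 0.08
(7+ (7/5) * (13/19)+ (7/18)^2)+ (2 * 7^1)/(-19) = 226919/30780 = 7.37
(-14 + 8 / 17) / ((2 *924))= -115 / 15708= -0.01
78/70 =39/35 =1.11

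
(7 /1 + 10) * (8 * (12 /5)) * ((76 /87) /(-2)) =-20672 /145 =-142.57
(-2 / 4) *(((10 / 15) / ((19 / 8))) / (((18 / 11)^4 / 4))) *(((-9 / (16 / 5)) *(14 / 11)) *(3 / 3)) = 46585 / 166212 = 0.28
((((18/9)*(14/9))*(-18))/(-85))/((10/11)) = 308/425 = 0.72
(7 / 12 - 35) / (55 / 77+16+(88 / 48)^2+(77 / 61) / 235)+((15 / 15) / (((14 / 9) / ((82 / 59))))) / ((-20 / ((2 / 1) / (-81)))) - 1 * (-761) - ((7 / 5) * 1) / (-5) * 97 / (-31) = 316962206344872961 / 417929302668150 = 758.41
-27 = -27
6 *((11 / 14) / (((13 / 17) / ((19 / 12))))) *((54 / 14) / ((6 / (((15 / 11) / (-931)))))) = -2295 / 249704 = -0.01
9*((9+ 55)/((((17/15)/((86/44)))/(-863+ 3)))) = -159753600/187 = -854297.33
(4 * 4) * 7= 112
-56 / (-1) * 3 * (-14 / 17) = -138.35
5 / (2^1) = 5 / 2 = 2.50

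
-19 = -19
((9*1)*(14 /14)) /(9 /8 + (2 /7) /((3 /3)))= 504 /79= 6.38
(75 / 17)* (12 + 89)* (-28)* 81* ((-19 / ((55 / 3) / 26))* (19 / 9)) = 10750161240 / 187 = 57487493.26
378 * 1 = 378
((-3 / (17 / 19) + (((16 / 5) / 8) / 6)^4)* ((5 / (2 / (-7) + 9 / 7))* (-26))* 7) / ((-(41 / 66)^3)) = -5592123625088 / 439371375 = -12727.56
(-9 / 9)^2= 1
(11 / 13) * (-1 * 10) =-110 / 13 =-8.46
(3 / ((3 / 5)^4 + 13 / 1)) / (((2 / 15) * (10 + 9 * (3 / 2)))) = 0.07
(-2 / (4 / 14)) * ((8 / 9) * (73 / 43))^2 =-2387392 / 149769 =-15.94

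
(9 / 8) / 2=9 / 16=0.56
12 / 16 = 3 / 4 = 0.75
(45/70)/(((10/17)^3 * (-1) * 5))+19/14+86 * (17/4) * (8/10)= 20518783/70000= 293.13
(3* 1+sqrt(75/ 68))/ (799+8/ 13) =13* sqrt(51)/ 70686+13/ 3465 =0.01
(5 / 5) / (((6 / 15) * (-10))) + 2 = 1.75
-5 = -5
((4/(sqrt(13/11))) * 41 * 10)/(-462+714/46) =-37720 * sqrt(143)/133497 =-3.38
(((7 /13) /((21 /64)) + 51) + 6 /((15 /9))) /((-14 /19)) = -76.33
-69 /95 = -0.73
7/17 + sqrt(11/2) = 7/17 + sqrt(22)/2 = 2.76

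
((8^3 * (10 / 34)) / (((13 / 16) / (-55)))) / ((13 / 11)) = -24780800 / 2873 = -8625.41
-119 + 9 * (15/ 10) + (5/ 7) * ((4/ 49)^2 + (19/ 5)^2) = -15997063/ 168070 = -95.18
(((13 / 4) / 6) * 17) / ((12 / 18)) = 221 / 16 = 13.81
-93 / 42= -31 / 14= -2.21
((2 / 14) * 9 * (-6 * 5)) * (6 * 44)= -10182.86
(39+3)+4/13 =550/13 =42.31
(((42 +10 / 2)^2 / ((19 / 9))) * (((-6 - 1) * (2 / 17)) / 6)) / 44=-46389 / 14212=-3.26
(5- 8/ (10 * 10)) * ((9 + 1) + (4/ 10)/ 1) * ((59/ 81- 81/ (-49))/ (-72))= -2518958/ 1488375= -1.69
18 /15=6 /5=1.20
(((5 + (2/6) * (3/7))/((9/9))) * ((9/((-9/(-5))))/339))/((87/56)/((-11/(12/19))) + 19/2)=3135/388946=0.01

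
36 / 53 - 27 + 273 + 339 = 31041 / 53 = 585.68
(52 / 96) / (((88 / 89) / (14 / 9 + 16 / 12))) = 15041 / 9504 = 1.58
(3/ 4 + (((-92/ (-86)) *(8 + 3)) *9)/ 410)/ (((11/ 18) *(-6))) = -106659/ 387860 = -0.27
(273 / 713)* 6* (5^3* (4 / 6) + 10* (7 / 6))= 155610 / 713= 218.25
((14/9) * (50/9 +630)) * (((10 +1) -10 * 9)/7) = -903760/81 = -11157.53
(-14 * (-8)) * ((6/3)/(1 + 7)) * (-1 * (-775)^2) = -16817500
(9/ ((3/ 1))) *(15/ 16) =45/ 16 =2.81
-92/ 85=-1.08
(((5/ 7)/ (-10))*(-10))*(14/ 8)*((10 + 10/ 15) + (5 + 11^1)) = 100/ 3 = 33.33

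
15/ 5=3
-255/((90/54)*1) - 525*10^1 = -5403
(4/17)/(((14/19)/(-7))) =-38/17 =-2.24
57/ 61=0.93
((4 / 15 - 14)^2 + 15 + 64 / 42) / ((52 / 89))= 28753853 / 81900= 351.08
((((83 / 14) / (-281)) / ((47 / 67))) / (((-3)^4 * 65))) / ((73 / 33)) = -61171 / 23688207270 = -0.00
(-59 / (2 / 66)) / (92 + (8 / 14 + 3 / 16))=-72688 / 3463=-20.99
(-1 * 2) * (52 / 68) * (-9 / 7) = 234 / 119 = 1.97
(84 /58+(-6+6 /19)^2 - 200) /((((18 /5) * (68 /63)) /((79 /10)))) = -481215623 /1423784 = -337.98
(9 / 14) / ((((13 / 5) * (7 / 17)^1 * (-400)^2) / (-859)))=-131427 / 40768000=-0.00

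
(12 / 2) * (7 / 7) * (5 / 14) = 15 / 7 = 2.14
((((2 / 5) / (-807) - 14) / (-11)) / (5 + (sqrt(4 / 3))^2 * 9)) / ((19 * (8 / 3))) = 14123 / 9557570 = 0.00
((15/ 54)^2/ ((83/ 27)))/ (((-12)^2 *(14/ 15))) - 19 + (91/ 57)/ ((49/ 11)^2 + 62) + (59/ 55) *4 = -14.69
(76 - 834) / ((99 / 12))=-91.88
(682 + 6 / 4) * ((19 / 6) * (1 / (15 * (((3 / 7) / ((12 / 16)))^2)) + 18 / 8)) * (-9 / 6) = -15298097 / 1920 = -7967.76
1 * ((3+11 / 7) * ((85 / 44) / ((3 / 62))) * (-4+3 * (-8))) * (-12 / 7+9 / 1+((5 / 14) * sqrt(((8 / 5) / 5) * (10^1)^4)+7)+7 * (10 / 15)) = -16864000 * sqrt(2) / 231 - 67118720 / 693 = -200096.12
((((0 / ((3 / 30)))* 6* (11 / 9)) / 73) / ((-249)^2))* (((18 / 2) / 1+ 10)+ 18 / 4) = 0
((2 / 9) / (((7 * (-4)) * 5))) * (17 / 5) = -17 / 3150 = -0.01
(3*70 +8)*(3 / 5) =654 / 5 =130.80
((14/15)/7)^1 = 2/15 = 0.13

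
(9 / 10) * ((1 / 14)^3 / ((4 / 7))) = 9 / 15680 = 0.00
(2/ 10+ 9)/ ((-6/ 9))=-69/ 5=-13.80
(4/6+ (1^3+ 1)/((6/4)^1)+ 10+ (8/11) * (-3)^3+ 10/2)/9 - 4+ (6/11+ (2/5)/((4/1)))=-3611/990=-3.65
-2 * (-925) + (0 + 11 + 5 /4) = 7449 /4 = 1862.25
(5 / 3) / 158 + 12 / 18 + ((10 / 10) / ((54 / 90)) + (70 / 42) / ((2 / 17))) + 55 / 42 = 19709 / 1106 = 17.82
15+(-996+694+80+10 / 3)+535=994 / 3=331.33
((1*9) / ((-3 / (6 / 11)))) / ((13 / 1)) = -18 / 143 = -0.13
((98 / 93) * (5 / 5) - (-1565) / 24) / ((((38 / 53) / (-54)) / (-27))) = 634921821 / 4712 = 134745.72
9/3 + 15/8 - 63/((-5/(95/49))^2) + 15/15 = -9871/2744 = -3.60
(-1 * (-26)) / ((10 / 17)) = 221 / 5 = 44.20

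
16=16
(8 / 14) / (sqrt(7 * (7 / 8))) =8 * sqrt(2) / 49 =0.23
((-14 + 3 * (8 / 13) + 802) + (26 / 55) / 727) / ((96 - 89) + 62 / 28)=5747928452 / 67054845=85.72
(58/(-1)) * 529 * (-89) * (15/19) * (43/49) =1761300210/931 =1891836.96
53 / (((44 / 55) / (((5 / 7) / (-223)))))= -1325 / 6244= -0.21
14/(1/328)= 4592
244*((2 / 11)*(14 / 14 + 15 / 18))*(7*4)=6832 / 3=2277.33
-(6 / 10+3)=-18 / 5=-3.60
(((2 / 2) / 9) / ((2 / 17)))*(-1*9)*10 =-85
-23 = -23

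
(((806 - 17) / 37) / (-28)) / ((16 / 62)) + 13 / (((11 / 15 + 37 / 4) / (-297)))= -389.70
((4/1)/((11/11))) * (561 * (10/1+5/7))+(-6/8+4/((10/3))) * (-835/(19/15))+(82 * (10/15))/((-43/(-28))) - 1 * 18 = 23763.81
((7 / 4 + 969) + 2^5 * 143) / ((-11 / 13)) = -6555.25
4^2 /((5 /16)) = 256 /5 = 51.20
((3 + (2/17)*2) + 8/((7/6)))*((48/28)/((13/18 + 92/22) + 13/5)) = 14267880/6188357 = 2.31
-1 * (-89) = 89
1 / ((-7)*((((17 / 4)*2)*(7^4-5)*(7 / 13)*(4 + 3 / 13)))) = -0.00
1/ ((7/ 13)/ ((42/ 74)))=39/ 37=1.05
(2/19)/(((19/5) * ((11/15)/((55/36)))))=125/2166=0.06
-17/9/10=-17/90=-0.19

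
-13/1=-13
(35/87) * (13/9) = 455/783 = 0.58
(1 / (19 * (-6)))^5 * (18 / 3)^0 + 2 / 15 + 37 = 3574853074651 / 96270729120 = 37.13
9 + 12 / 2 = 15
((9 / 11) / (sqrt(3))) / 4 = 3 *sqrt(3) / 44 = 0.12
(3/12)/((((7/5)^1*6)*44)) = 5/7392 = 0.00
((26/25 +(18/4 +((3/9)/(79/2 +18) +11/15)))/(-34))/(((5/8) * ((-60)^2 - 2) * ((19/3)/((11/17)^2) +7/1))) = -2621223/706222636000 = -0.00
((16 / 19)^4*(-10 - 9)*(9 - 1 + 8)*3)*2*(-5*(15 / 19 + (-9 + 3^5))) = 140330926080 / 130321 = 1076809.77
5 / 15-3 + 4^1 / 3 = -4 / 3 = -1.33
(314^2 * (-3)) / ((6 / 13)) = -640874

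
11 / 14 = 0.79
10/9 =1.11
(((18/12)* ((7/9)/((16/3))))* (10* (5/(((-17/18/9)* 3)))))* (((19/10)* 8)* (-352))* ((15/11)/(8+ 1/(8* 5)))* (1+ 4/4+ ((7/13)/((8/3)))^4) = 105111349882875/1662478688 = 63225.68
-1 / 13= -0.08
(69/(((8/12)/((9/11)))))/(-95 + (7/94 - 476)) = -9729/65593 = -0.15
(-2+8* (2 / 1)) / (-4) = -3.50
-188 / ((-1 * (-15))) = -188 / 15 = -12.53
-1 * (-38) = 38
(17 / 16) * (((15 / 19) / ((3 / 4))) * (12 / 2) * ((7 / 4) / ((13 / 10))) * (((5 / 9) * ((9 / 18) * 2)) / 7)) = 0.72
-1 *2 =-2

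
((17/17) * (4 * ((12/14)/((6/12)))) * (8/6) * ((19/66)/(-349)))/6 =-304/241857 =-0.00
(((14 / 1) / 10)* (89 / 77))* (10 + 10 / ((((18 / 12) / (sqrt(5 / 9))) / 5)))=178 / 11 + 1780* sqrt(5) / 99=56.39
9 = 9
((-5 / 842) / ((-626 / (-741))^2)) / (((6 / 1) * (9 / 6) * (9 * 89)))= -0.00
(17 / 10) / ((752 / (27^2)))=12393 / 7520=1.65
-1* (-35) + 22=57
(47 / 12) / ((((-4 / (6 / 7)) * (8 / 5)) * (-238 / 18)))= 2115 / 53312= 0.04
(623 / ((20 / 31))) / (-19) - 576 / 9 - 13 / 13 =-115.82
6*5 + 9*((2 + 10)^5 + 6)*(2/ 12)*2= 746544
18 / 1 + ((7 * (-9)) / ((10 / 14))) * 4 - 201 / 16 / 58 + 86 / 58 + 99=-1088237 / 4640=-234.53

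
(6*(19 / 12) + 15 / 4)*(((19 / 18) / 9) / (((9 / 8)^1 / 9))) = 1007 / 81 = 12.43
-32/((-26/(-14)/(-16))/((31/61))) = 111104/793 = 140.11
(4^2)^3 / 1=4096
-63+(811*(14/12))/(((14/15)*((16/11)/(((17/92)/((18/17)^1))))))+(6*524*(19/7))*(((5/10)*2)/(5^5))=142259094599/2318400000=61.36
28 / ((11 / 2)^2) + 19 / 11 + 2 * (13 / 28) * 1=6067 / 1694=3.58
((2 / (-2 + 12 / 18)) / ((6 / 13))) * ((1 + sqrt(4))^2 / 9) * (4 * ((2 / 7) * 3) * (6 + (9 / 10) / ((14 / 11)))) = -36621 / 490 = -74.74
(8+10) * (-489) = -8802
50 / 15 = 10 / 3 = 3.33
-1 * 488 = -488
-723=-723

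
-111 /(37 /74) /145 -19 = -2977 /145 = -20.53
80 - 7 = 73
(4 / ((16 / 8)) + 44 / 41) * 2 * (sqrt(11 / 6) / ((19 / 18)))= 756 * sqrt(66) / 779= 7.88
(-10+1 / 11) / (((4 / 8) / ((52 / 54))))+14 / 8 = -20593 / 1188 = -17.33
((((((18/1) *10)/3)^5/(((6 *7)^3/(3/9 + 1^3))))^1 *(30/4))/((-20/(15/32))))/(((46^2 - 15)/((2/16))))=-0.15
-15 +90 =75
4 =4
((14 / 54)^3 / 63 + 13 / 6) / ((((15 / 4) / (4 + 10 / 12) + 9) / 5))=1.11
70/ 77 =10/ 11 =0.91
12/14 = 6/7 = 0.86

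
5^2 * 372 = 9300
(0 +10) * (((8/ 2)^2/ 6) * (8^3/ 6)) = 2275.56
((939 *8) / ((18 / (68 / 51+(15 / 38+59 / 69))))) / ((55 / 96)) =135676736 / 72105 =1881.66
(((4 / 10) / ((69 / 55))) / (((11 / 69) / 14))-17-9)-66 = -64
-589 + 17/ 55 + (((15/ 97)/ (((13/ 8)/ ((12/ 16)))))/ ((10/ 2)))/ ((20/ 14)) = -8165593/ 13871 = -588.68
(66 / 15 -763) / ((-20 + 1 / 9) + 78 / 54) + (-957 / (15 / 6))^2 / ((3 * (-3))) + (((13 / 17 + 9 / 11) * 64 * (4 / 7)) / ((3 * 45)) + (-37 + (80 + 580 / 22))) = -2371832693387 / 146673450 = -16170.84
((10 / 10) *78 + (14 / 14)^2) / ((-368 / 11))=-869 / 368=-2.36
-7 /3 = -2.33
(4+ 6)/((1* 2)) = 5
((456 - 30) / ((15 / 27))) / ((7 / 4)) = 15336 / 35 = 438.17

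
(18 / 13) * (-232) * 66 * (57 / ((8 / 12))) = -23565168 / 13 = -1812705.23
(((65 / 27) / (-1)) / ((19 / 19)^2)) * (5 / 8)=-1.50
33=33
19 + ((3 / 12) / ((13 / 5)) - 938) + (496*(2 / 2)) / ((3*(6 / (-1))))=-442943 / 468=-946.46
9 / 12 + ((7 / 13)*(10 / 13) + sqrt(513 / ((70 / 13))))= 787 / 676 + 3*sqrt(51870) / 70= 10.92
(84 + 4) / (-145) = -88 / 145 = -0.61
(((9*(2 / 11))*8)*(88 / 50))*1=576 / 25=23.04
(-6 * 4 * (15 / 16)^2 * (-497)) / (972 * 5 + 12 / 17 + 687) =30175 / 15968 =1.89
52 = 52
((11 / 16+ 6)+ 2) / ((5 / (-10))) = -17.38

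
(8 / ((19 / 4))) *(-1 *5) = -160 / 19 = -8.42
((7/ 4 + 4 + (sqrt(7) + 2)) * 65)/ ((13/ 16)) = 80 * sqrt(7) + 620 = 831.66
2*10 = 20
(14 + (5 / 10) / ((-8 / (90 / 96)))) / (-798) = -3569 / 204288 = -0.02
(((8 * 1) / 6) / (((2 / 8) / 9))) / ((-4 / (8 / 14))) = -6.86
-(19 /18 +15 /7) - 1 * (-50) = 5897 /126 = 46.80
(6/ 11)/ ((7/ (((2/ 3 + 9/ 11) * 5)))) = 70/ 121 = 0.58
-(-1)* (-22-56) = -78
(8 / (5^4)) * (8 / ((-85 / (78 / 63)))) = -1664 / 1115625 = -0.00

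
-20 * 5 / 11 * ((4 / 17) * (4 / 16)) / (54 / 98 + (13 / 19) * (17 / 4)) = -372400 / 2408747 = -0.15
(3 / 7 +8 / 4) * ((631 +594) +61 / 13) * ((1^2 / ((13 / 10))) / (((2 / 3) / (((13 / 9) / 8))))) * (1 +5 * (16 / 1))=18343935 / 364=50395.43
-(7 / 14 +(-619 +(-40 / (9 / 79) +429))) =9731 / 18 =540.61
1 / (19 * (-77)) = -1 / 1463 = -0.00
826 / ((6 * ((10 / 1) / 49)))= 20237 / 30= 674.57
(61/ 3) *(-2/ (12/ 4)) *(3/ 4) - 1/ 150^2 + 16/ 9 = -62917/ 7500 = -8.39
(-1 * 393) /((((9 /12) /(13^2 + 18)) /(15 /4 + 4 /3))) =-1494317 /3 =-498105.67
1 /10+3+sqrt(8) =2* sqrt(2)+31 /10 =5.93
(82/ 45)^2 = 6724/ 2025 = 3.32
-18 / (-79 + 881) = -9 / 401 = -0.02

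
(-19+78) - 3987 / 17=-2984 / 17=-175.53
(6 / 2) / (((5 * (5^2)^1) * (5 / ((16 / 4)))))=12 / 625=0.02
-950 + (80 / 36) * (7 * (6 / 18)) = -25510 / 27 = -944.81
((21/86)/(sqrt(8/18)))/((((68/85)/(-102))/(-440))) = 883575/43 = 20548.26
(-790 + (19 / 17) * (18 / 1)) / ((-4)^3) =409 / 34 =12.03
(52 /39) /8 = 1 /6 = 0.17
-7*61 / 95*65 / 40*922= -2559011 / 380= -6734.24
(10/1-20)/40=-1/4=-0.25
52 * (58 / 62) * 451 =680108 / 31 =21938.97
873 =873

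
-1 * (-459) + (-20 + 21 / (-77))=4826 / 11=438.73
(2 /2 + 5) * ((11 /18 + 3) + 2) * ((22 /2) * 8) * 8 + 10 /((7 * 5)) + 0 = 23701.62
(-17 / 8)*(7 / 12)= -119 / 96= -1.24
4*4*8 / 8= 16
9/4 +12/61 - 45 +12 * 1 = -7455/244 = -30.55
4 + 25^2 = 629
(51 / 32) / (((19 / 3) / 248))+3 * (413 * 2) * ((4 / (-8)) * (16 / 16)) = -89421 / 76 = -1176.59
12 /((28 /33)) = 99 /7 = 14.14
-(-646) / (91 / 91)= 646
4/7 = 0.57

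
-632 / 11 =-57.45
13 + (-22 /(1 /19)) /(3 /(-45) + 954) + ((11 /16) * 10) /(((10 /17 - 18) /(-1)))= 439019811 /33883712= 12.96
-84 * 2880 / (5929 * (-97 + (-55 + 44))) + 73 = 62151 / 847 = 73.38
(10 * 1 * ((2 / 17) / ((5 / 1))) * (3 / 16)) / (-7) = -3 / 476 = -0.01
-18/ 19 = -0.95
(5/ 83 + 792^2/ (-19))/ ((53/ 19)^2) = -4242.79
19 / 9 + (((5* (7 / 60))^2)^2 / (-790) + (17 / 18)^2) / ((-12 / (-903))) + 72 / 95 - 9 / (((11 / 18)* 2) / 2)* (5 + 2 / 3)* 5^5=-79346780002225 / 304330752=-260725.48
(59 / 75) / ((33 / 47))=2773 / 2475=1.12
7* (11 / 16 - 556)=-62195 / 16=-3887.19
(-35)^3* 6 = -257250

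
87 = 87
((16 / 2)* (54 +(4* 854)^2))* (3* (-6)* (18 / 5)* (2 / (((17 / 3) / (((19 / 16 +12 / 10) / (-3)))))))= 144426240648 / 85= 1699132242.92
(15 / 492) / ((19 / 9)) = 45 / 3116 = 0.01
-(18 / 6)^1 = -3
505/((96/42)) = 3535/16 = 220.94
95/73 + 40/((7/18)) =53225/511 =104.16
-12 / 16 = -3 / 4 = -0.75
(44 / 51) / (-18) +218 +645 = 396095 / 459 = 862.95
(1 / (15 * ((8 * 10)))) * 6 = 1 / 200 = 0.00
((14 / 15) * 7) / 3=98 / 45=2.18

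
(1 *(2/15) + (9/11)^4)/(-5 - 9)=-127697/3074610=-0.04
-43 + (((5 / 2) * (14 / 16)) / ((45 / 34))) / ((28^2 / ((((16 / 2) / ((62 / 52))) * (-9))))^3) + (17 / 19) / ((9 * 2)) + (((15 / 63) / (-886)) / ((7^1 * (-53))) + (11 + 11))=-336935448274481881 / 16082033956778664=-20.95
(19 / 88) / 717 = 19 / 63096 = 0.00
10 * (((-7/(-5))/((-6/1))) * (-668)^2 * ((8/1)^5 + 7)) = -34124980400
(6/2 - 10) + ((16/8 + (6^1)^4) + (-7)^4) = 3692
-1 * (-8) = 8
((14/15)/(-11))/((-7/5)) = 2/33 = 0.06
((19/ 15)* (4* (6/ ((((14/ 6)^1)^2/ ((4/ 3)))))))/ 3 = 608/ 245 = 2.48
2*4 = 8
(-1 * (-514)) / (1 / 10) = 5140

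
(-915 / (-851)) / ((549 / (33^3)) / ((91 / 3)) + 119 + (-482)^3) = -110825715 / 11542228323152668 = -0.00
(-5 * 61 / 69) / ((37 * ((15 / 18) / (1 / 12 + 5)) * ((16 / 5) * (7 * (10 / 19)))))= -70699 / 1143744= -0.06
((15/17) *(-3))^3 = -18.55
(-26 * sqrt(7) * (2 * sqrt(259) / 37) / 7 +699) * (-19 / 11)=-13281 / 11 +988 * sqrt(37) / 407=-1192.60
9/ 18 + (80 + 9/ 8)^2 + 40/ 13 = 5478589/ 832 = 6584.84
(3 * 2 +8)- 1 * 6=8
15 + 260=275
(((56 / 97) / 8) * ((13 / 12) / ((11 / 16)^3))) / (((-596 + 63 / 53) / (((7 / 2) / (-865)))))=0.00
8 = 8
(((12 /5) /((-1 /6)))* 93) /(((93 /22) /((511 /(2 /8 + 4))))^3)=-727445905657856 /23606965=-30814884.75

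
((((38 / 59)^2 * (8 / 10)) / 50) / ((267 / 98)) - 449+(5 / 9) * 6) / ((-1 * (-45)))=-51776546101 / 5228026875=-9.90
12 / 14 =6 / 7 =0.86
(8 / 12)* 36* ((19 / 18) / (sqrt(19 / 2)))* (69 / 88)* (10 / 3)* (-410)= -47150* sqrt(38) / 33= -8807.64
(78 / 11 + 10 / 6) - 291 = -9314 / 33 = -282.24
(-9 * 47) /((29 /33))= -13959 /29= -481.34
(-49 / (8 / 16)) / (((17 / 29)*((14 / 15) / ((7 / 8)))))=-21315 / 136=-156.73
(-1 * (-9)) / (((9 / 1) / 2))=2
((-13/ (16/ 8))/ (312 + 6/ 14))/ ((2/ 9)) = -91/ 972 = -0.09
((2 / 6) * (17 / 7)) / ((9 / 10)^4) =170000 / 137781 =1.23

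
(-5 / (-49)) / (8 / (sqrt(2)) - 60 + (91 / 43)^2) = -949082455 / 511043963801 - 68376020 *sqrt(2) / 511043963801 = -0.00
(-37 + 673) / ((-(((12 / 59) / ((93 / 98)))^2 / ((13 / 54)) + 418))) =-13829226294 / 9093168725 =-1.52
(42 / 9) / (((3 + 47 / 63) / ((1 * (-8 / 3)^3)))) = -12544 / 531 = -23.62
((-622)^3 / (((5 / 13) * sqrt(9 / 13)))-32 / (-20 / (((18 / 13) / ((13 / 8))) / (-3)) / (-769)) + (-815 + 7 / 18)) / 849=-3128344024 * sqrt(13) / 12735-7074907 / 12913290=-885701.75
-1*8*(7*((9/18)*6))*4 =-672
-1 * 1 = -1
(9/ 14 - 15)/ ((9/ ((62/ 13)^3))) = -7983988/ 46137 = -173.05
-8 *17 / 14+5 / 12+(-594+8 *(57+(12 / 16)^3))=-24179 / 168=-143.92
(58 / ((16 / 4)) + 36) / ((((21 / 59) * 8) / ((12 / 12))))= 5959 / 336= 17.74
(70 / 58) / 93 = 35 / 2697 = 0.01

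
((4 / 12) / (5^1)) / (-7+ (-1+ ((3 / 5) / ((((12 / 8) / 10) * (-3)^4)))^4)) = -14348907 / 1721867560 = -0.01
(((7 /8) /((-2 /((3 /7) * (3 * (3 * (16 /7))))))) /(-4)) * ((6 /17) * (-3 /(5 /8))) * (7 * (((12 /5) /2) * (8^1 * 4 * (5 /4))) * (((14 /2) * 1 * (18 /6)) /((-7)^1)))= 139968 /85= 1646.68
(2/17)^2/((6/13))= 26/867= 0.03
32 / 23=1.39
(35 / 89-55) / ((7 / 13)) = -63180 / 623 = -101.41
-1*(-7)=7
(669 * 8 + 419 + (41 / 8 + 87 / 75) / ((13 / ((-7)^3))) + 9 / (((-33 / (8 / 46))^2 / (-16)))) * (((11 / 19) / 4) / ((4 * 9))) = 932831231441 / 41394038400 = 22.54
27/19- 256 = -4837/19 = -254.58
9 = 9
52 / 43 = 1.21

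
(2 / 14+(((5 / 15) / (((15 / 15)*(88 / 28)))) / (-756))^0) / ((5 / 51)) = 408 / 35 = 11.66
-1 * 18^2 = -324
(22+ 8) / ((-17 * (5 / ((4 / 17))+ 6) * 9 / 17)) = -40 / 327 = -0.12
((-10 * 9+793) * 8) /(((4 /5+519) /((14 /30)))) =39368 /7797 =5.05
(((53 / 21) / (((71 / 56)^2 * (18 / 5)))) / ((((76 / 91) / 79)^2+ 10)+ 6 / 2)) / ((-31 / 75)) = -76695673964000 / 944941567611411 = -0.08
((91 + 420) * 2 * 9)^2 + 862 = 84604066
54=54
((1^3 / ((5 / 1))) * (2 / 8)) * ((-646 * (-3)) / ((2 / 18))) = 872.10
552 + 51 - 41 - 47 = 515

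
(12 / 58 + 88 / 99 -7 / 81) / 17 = 2371 / 39933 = 0.06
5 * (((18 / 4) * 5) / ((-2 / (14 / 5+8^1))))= -1215 / 2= -607.50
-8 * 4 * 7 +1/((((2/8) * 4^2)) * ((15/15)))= -895/4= -223.75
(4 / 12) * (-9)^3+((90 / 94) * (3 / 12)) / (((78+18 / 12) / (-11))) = -1210791 / 4982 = -243.03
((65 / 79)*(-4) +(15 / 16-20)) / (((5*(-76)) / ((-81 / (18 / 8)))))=-2.12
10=10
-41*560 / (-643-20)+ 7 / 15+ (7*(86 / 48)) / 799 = 14588679 / 415480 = 35.11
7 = 7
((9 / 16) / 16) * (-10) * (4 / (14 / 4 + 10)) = -0.10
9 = 9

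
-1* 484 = -484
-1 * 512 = -512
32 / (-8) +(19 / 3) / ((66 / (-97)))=-13.31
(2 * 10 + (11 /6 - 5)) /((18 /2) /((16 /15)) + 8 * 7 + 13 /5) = 0.25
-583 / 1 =-583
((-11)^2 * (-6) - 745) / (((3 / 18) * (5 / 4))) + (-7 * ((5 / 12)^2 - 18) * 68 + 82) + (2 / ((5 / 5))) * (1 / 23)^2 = 143455109 / 95220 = 1506.56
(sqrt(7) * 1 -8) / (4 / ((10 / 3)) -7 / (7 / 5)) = 40 / 19 -5 * sqrt(7) / 19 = 1.41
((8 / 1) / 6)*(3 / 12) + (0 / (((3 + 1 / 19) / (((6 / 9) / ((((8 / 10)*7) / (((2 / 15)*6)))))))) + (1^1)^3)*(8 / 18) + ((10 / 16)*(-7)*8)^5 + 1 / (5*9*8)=-18907874719 / 360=-52521874.22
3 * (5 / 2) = 15 / 2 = 7.50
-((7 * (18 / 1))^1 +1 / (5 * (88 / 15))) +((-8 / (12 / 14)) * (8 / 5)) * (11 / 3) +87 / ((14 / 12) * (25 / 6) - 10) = -28969843 / 146520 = -197.72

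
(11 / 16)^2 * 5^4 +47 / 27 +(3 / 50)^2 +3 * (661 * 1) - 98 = 9426907427 / 4320000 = 2182.15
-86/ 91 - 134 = -12280/ 91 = -134.95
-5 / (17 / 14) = -70 / 17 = -4.12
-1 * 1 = -1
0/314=0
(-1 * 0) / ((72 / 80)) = 0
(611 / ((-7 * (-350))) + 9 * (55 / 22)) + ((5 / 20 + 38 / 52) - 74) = -3202189 / 63700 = -50.27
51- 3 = 48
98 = 98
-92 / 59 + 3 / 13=-1019 / 767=-1.33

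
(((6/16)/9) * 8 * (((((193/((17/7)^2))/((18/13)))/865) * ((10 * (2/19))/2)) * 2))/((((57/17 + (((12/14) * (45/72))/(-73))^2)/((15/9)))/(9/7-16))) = -75578402667040/1077896988191223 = -0.07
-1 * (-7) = 7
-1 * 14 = -14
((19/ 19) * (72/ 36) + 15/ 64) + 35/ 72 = 1567/ 576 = 2.72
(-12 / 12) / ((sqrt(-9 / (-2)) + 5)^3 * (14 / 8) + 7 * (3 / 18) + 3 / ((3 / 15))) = -406704 / 43243169 + 240408 * sqrt(2) / 43243169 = -0.00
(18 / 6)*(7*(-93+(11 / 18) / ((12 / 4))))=-35077 / 18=-1948.72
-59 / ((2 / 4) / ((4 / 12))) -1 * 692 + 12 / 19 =-41650 / 57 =-730.70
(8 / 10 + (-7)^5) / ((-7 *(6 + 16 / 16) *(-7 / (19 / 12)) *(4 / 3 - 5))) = 1596589 / 75460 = 21.16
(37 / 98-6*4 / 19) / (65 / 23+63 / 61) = -2313547 / 10080868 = -0.23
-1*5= -5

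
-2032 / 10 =-1016 / 5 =-203.20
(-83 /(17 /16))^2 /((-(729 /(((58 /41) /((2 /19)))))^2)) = -535425865984 /258178820769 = -2.07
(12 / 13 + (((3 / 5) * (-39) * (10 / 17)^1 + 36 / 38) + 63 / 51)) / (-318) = 0.03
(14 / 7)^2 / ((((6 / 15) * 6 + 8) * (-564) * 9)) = -0.00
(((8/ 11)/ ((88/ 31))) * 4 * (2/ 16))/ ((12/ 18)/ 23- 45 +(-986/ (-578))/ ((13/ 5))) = -472719/ 163533436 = -0.00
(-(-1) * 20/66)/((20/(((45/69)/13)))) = 5/6578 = 0.00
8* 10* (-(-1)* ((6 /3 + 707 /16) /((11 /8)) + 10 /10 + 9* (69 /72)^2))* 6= 452565 /22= 20571.14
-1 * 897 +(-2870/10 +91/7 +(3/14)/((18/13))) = -98351/84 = -1170.85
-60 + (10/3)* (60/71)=-4060/71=-57.18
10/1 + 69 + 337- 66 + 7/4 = 1407/4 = 351.75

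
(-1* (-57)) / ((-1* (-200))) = 0.28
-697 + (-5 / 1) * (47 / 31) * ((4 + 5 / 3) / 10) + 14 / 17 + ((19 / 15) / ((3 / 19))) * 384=37628767 / 15810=2380.06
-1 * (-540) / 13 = 540 / 13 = 41.54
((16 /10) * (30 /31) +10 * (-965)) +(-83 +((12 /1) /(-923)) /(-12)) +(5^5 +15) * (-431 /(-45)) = 5238609538 /257517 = 20342.77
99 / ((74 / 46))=2277 / 37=61.54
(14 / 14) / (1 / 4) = 4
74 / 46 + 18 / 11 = 821 / 253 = 3.25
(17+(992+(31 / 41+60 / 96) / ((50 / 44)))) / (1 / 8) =8283766 / 1025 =8081.72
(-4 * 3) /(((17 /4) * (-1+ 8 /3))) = -144 /85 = -1.69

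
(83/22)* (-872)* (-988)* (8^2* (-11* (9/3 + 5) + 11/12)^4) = 969022835499647500/81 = 11963244882711697.53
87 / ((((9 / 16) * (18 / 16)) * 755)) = 3712 / 20385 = 0.18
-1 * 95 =-95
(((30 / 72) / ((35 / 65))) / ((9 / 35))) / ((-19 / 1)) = -325 / 2052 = -0.16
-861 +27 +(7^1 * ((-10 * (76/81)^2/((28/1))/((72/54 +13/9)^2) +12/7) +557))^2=15292855.98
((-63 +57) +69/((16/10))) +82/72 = 2755/72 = 38.26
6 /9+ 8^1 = 26 /3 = 8.67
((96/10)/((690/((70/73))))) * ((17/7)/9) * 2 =0.01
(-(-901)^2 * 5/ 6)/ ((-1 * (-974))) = -694.56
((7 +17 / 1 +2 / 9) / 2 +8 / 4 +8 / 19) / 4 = 2485 / 684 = 3.63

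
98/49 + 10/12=17/6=2.83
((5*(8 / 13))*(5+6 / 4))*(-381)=-7620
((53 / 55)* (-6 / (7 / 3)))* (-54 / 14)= 25758 / 2695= 9.56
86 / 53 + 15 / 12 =609 / 212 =2.87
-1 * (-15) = 15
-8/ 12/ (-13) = 2/ 39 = 0.05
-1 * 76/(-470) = 0.16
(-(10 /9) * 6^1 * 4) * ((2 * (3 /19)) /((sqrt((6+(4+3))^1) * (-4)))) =40 * sqrt(13) /247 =0.58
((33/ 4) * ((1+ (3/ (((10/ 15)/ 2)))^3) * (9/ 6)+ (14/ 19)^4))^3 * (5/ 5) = 104514869959761489124956469047/ 141652154820234304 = 737827603769.23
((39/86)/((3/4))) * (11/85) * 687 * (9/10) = 48.38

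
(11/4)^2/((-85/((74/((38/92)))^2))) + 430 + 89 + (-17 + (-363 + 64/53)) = -4416280778/1626305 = -2715.53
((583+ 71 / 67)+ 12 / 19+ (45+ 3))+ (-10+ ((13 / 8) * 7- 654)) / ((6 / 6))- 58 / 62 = -6588491 / 315704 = -20.87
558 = 558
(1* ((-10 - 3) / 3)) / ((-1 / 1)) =13 / 3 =4.33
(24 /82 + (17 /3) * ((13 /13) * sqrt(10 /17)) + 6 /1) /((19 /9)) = 3 * sqrt(170) /19 + 2322 /779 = 5.04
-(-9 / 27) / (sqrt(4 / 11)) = sqrt(11) / 6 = 0.55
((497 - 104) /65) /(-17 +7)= -393 /650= -0.60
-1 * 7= -7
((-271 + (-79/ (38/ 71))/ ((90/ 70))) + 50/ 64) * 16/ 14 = -2106845/ 4788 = -440.03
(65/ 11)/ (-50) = -13/ 110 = -0.12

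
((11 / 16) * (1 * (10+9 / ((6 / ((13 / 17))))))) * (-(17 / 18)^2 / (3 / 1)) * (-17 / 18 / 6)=1204841 / 3359232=0.36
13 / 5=2.60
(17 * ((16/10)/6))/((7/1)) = 0.65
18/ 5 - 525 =-2607/ 5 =-521.40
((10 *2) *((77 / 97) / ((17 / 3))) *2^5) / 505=29568 / 166549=0.18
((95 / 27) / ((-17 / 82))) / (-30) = 779 / 1377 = 0.57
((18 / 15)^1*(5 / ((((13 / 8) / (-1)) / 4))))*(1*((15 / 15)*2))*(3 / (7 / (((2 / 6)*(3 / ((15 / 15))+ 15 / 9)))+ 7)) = -2304 / 299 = -7.71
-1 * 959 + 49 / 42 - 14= -5831 / 6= -971.83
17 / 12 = 1.42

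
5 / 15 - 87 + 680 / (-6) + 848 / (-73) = -15448 / 73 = -211.62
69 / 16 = 4.31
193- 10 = 183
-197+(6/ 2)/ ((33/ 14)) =-2153/ 11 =-195.73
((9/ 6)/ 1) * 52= 78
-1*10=-10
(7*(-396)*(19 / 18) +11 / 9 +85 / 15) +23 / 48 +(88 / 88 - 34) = -425035 / 144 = -2951.63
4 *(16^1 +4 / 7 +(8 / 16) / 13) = 6046 / 91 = 66.44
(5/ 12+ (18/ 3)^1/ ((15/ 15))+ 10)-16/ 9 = 527/ 36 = 14.64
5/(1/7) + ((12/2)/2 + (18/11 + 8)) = 524/11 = 47.64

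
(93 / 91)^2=1.04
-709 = -709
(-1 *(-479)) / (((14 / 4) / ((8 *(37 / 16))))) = 17723 / 7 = 2531.86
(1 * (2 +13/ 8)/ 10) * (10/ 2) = 29/ 16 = 1.81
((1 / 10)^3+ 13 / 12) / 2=3253 / 6000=0.54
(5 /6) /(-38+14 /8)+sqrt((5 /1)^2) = 433 /87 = 4.98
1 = 1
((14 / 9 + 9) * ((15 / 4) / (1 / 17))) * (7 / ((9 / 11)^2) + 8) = 12072125 / 972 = 12419.88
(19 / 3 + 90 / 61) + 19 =4906 / 183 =26.81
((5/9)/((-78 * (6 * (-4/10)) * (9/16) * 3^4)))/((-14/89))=-0.00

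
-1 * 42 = -42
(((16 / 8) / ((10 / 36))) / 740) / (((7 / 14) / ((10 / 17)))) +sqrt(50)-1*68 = -213824 / 3145 +5*sqrt(2) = -60.92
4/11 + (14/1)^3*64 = 1931780/11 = 175616.36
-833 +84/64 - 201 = -16523/16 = -1032.69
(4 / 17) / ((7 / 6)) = 24 / 119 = 0.20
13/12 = 1.08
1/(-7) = -1/7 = -0.14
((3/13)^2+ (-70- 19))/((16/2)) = -1879/169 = -11.12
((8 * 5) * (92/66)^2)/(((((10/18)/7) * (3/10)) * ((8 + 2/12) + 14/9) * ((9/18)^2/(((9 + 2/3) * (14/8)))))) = 13745536/605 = 22719.89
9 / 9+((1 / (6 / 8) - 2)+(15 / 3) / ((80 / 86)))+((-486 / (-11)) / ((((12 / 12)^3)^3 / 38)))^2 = 2818741.44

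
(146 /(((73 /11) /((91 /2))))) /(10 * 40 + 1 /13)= 1859 /743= 2.50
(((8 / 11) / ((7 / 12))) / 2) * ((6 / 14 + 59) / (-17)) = -19968 / 9163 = -2.18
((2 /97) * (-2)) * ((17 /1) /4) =-17 /97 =-0.18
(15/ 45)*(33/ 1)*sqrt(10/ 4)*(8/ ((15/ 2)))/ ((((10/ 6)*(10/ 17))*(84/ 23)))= 4301*sqrt(10)/ 2625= 5.18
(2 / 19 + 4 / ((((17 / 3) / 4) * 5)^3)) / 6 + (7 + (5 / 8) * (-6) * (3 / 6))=1440648437 / 280041000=5.14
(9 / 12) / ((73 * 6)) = 1 / 584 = 0.00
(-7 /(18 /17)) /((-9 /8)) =476 /81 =5.88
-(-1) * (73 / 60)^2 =5329 / 3600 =1.48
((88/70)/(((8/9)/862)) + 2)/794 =42739/27790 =1.54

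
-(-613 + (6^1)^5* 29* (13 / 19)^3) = -491227721 / 6859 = -71617.98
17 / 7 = 2.43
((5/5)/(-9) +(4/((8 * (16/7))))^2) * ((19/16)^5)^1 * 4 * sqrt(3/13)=-1443565717 * sqrt(39)/31406948352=-0.29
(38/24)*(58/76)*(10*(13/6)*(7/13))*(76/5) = 3857/18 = 214.28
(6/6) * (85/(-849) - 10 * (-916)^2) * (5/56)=-5088275375/6792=-749157.15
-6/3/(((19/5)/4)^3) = -16000/6859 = -2.33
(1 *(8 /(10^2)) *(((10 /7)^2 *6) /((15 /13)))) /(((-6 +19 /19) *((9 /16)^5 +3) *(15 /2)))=-436207616 /58887777375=-0.01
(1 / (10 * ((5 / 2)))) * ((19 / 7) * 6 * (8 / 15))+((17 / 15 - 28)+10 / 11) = -739493 / 28875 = -25.61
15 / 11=1.36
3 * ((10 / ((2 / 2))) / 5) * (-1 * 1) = -6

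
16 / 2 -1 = 7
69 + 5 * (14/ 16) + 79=1219/ 8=152.38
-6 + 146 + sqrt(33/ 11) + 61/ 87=sqrt(3) + 12241/ 87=142.43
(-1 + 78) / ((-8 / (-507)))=4879.88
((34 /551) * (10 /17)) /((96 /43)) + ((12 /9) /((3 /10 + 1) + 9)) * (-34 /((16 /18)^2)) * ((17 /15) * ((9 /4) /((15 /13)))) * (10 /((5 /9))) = -754498639 /3405180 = -221.57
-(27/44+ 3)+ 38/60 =-1967/660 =-2.98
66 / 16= 33 / 8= 4.12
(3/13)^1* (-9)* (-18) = 486/13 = 37.38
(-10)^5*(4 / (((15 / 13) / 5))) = -5200000 / 3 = -1733333.33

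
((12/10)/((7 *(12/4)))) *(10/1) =4/7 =0.57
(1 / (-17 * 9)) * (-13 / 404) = 0.00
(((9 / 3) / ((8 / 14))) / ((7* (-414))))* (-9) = 3 / 184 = 0.02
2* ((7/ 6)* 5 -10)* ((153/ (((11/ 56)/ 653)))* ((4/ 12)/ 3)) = -15541400/ 33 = -470951.52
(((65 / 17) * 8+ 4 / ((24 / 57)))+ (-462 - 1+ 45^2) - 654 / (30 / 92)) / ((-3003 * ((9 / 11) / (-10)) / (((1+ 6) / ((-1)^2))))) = -68597 / 5967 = -11.50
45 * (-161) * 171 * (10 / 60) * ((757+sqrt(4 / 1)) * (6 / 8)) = -940321305 / 8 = -117540163.12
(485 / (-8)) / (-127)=485 / 1016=0.48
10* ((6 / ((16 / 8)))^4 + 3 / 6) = 815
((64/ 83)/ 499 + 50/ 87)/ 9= 2076418/ 32429511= 0.06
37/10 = 3.70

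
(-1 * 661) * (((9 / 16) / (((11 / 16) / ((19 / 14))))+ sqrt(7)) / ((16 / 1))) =-661 * sqrt(7) / 16 - 113031 / 2464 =-155.18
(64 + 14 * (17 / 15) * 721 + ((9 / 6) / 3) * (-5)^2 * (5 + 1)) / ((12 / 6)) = 173683 / 30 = 5789.43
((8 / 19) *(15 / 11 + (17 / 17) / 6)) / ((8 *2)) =101 / 2508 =0.04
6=6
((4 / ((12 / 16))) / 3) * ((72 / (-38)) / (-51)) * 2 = 128 / 969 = 0.13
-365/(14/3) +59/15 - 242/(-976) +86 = 613189/51240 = 11.97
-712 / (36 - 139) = 712 / 103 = 6.91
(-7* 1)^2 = 49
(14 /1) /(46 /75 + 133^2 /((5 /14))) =525 /1857368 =0.00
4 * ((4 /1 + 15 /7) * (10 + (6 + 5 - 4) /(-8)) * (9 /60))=9417 /280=33.63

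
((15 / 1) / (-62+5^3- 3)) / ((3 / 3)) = 1 / 4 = 0.25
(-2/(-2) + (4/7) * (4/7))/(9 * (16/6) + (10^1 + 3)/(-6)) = 390/6419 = 0.06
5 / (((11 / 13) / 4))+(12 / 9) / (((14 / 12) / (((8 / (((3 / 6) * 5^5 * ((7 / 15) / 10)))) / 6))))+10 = 2267658 / 67375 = 33.66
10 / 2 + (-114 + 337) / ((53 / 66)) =14983 / 53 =282.70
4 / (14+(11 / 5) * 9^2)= 20 / 961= 0.02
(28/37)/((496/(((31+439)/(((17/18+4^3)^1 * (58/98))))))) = 103635/5554921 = 0.02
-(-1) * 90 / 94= 45 / 47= 0.96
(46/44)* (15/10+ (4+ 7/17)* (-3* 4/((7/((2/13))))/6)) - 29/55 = 25933/30940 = 0.84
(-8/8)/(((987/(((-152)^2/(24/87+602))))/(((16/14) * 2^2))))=-10720256/60336297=-0.18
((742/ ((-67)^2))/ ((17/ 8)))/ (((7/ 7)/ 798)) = 4736928/ 76313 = 62.07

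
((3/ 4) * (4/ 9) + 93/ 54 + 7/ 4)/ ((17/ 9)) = 137/ 68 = 2.01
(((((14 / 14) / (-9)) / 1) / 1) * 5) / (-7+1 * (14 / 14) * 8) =-0.56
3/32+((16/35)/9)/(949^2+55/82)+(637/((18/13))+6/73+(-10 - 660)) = -3799697440206901/18113765379360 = -209.77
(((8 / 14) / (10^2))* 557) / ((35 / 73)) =40661 / 6125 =6.64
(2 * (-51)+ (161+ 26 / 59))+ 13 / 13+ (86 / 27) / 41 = 3952636 / 65313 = 60.52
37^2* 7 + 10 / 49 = 469577 / 49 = 9583.20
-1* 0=0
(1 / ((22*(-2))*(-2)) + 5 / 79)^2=269361 / 48330304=0.01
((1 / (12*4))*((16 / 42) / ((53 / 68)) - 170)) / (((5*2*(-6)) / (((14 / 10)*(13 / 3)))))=0.36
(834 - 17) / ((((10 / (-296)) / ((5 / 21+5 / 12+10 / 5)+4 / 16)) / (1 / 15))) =-7375876 / 1575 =-4683.10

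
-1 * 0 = 0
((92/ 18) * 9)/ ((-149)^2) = 46/ 22201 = 0.00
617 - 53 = 564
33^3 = 35937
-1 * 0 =0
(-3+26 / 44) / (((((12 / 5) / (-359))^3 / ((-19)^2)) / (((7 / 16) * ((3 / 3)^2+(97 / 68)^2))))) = 10869886152919089625 / 2812575744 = 3864744327.72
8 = 8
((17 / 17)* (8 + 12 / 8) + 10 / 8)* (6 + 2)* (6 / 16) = 129 / 4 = 32.25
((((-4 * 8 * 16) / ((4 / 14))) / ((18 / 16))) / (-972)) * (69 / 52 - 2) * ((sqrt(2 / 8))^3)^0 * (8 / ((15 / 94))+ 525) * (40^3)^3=-14184230158336000000000 / 85293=-166300049925972823.09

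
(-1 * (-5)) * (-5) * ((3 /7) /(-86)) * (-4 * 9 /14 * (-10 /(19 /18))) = 121500 /40033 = 3.03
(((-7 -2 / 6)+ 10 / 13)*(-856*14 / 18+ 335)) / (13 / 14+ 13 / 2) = 102592 / 351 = 292.28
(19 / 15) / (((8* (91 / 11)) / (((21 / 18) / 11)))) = 19 / 9360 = 0.00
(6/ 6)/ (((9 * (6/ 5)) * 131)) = 5/ 7074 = 0.00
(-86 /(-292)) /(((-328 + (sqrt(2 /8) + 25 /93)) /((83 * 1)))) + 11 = 48542678 /4443145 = 10.93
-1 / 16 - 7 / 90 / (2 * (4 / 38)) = -311 / 720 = -0.43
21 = 21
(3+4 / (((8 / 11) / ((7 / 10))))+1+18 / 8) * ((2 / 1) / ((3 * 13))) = 101 / 195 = 0.52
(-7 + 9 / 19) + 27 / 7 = -355 / 133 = -2.67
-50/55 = -10/11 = -0.91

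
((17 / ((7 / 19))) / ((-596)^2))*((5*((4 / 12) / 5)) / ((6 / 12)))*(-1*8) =-323 / 466221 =-0.00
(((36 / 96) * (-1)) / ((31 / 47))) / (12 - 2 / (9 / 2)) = -1269 / 25792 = -0.05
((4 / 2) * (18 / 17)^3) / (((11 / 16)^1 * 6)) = 31104 / 54043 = 0.58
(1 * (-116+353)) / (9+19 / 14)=3318 / 145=22.88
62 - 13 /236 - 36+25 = 50.94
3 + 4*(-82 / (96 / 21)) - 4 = -291 / 4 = -72.75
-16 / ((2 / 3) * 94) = -12 / 47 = -0.26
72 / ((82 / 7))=252 / 41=6.15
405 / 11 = 36.82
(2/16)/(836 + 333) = 1/9352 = 0.00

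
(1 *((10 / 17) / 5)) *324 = 648 / 17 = 38.12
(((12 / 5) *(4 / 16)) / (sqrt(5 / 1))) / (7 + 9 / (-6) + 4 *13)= 6 *sqrt(5) / 2875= 0.00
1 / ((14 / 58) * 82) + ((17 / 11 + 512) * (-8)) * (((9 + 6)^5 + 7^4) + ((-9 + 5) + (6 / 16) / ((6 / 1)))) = -9880262874760 / 3157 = -3129636640.72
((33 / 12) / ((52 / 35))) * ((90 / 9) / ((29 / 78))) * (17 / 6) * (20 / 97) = 163625 / 5626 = 29.08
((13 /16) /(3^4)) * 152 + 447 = 72661 /162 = 448.52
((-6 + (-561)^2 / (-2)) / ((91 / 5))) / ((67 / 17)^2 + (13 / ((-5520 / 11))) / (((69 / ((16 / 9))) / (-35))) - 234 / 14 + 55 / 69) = 19487261788065 / 813501572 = 23954.79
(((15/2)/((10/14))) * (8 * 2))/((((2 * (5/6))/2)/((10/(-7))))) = -288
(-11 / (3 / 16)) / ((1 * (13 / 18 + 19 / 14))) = -28.21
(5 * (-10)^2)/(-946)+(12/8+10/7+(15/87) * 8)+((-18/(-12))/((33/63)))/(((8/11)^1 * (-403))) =2333855851/619130512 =3.77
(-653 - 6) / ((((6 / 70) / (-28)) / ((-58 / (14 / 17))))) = -45484180 / 3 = -15161393.33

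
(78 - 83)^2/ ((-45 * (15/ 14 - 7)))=70/ 747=0.09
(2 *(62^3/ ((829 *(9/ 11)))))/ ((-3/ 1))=-5243216/ 22383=-234.25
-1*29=-29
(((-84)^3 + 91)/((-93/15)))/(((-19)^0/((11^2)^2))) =43382234665/31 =1399426924.68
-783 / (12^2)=-87 / 16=-5.44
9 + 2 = 11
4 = 4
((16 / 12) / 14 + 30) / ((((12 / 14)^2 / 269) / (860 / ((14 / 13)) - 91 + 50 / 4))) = 214231331 / 27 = 7934493.74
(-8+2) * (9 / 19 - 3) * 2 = 576 / 19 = 30.32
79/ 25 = 3.16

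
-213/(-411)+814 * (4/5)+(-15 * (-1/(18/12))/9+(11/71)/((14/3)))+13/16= 32045818361/49024080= 653.68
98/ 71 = 1.38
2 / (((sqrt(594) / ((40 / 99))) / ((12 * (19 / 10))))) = 304 * sqrt(66) / 3267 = 0.76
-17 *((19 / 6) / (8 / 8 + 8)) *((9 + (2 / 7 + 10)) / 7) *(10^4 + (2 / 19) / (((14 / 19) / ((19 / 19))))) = -113051615 / 686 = -164798.27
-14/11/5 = -14/55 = -0.25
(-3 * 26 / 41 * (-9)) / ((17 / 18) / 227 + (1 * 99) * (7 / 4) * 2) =717093 / 14512114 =0.05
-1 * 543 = -543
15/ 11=1.36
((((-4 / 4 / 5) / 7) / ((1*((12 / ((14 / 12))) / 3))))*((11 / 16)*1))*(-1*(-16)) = -11 / 120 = -0.09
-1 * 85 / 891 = -85 / 891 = -0.10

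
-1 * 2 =-2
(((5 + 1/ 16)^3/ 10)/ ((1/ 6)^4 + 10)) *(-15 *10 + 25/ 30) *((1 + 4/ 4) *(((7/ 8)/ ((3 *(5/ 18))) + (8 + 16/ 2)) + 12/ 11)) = -788515486371/ 112302080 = -7021.38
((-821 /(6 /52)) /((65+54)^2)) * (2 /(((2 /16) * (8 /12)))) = -170768 /14161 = -12.06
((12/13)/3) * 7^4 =738.77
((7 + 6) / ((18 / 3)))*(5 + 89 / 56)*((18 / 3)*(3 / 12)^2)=4797 / 896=5.35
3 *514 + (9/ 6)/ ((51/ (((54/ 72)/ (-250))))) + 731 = 2273.00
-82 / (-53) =82 / 53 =1.55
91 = 91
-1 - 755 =-756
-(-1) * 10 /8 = 5 /4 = 1.25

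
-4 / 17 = -0.24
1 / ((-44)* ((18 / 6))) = -1 / 132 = -0.01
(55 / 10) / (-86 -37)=-11 / 246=-0.04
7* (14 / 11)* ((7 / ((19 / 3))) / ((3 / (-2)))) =-1372 / 209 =-6.56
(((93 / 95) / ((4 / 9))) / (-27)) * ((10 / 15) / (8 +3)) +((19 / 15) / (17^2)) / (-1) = -16901 / 1812030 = -0.01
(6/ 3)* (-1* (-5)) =10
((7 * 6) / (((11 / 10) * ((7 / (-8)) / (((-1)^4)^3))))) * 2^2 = -1920 / 11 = -174.55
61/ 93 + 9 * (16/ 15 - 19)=-74746/ 465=-160.74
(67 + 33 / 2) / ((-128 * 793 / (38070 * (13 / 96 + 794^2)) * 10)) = -12825976044087 / 6496256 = -1974364.32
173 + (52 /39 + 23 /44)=23081 /132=174.86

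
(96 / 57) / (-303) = -32 / 5757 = -0.01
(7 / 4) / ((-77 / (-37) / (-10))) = -185 / 22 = -8.41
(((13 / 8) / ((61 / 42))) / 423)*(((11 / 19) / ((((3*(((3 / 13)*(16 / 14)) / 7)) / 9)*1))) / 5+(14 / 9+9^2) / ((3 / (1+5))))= 108510493 / 235323360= 0.46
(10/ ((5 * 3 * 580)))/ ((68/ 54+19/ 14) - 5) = -63/ 130645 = -0.00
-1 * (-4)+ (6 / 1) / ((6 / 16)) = 20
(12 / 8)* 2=3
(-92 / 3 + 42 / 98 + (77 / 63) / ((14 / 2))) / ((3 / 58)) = -109852 / 189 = -581.23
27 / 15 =9 / 5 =1.80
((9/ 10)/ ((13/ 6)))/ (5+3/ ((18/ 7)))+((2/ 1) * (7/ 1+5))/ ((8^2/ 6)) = 22293/ 9620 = 2.32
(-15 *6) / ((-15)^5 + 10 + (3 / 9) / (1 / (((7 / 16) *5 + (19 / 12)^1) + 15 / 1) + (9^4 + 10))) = 799270065 / 6743752365202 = 0.00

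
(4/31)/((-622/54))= -0.01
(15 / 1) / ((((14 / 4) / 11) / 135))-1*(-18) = 6382.29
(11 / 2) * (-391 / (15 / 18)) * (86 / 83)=-1109658 / 415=-2673.87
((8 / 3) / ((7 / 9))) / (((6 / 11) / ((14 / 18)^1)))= 44 / 9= 4.89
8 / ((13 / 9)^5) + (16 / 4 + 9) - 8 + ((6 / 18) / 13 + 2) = 9242890 / 1113879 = 8.30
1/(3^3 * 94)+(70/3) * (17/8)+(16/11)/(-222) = 102423073/2065932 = 49.58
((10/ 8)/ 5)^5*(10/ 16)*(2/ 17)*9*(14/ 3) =0.00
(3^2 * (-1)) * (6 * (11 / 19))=-594 / 19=-31.26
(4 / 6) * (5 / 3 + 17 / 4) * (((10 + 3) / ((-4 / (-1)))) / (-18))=-923 / 1296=-0.71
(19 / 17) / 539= 0.00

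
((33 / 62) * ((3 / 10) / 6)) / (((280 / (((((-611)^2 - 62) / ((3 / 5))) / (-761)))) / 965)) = -74.98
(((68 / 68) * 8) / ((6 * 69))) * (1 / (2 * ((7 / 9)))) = 2 / 161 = 0.01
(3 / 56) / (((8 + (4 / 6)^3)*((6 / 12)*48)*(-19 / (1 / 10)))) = -27 / 19066880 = -0.00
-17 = -17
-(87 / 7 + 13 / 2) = -265 / 14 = -18.93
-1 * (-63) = 63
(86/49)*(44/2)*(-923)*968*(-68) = 2345908252.73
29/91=0.32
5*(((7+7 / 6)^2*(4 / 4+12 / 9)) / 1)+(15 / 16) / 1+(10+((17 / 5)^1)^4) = 249121697 / 270000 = 922.67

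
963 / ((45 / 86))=9202 / 5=1840.40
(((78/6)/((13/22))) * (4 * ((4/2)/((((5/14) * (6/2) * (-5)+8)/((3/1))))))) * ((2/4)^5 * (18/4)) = 2079/74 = 28.09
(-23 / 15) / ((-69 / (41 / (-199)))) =-41 / 8955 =-0.00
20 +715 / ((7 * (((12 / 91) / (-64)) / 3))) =-148700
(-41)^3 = -68921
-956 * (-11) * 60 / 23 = 630960 / 23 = 27433.04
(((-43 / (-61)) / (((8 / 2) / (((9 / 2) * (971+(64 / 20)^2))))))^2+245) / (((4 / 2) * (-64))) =-90162951089009 / 19051520000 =-4732.59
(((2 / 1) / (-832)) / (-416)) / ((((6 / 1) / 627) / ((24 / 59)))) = 627 / 2552576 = 0.00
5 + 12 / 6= 7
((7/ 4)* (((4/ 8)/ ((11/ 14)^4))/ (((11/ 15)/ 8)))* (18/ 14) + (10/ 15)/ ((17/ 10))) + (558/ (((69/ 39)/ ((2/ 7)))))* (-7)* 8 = -947145937324/ 188912823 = -5013.67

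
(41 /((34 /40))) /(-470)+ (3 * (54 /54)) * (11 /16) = 25055 /12784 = 1.96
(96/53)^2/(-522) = -512/81461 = -0.01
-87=-87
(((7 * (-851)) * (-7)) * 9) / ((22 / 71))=26645661 / 22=1211166.41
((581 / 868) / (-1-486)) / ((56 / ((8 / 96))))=-83 / 40580736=-0.00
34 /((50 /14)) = 9.52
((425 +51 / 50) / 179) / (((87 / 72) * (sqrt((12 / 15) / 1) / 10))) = 1428 * sqrt(5) / 145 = 22.02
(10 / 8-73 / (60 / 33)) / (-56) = 389 / 560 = 0.69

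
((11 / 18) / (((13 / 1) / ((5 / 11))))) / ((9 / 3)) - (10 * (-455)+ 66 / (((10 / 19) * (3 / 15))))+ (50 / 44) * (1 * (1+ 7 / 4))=11024579 / 2808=3926.13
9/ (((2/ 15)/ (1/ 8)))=135/ 16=8.44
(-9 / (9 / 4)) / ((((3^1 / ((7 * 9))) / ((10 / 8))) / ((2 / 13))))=-210 / 13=-16.15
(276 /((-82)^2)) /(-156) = -23 /87412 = -0.00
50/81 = 0.62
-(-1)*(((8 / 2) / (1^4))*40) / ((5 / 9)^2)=2592 / 5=518.40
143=143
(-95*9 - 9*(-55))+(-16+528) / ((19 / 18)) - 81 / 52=122013 / 988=123.49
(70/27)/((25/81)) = 42/5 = 8.40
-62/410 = -31/205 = -0.15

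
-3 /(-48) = 1 /16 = 0.06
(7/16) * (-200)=-175/2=-87.50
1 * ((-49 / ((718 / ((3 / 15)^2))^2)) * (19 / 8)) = -931 / 2577620000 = -0.00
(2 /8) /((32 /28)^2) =49 /256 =0.19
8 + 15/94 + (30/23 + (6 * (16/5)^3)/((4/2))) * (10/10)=29124281/270250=107.77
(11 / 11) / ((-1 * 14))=-1 / 14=-0.07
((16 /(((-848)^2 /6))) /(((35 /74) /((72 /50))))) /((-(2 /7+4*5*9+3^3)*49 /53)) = -999 /471030875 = -0.00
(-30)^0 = 1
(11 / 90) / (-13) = -11 / 1170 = -0.01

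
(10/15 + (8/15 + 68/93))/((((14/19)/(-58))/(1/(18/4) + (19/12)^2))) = -414.87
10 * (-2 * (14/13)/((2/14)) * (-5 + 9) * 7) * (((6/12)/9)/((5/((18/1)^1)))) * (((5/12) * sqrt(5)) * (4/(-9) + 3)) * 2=-4020.59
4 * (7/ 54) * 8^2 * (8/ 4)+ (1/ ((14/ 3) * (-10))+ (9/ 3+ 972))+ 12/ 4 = 3947639/ 3780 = 1044.35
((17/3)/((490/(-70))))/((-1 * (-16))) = -17/336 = -0.05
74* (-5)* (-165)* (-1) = -61050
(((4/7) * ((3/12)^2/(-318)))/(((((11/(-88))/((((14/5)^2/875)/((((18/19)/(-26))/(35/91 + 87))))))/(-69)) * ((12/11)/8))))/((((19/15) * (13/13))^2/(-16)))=-36788224/377625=-97.42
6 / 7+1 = 13 / 7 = 1.86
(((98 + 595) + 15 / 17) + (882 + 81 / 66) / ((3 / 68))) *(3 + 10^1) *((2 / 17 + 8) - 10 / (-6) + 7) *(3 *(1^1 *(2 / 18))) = 14367961712 / 9537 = 1506549.41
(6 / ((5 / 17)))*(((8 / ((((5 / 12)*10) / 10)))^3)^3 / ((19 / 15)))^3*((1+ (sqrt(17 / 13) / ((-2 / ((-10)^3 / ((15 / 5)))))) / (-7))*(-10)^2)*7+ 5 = 25612104158535636475362061602849024772755634158598959057067 / 81765651702880859375-4878496030197264090545154591018861861399391600016105668608*sqrt(221) / 8503627777099609375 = -8215364120720368919096593000000000000000.00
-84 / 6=-14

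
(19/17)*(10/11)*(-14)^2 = 37240/187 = 199.14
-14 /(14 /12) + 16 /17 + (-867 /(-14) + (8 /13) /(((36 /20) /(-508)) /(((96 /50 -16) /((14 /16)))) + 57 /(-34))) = 6369692465659 /126125960142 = 50.50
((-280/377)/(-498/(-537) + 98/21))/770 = -537/3114397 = -0.00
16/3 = 5.33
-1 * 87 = -87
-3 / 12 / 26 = -1 / 104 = -0.01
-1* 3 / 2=-3 / 2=-1.50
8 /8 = 1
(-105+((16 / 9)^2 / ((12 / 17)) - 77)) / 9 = -43138 / 2187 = -19.72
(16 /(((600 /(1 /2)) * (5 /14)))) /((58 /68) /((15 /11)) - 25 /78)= 3094 /25275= 0.12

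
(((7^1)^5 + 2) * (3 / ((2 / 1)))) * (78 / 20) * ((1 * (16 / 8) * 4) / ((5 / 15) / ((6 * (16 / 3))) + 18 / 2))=377597376 / 4325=87305.75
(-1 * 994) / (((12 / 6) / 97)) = -48209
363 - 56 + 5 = 312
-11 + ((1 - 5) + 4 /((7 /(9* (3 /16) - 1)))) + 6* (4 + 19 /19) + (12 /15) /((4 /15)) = 515 /28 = 18.39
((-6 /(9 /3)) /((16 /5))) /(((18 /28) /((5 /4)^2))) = -875 /576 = -1.52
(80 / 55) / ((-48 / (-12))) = 4 / 11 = 0.36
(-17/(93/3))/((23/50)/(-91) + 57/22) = -425425/2006041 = -0.21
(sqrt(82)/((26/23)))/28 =23 * sqrt(82)/728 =0.29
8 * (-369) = -2952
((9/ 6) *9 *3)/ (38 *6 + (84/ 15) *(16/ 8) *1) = 405/ 2392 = 0.17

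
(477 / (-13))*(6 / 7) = -2862 / 91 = -31.45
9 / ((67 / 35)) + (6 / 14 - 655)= -304789 / 469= -649.87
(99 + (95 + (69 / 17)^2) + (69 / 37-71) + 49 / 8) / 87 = 12614653 / 7442328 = 1.69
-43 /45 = -0.96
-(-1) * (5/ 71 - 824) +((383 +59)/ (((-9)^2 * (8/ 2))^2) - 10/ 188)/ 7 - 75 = -1102156641991/ 1226067192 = -898.94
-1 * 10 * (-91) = 910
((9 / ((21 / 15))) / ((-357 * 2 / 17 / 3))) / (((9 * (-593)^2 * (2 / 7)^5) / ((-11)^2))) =-207515 / 22505536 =-0.01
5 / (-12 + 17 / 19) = -95 / 211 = -0.45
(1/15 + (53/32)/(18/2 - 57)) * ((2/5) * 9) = 741/6400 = 0.12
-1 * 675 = -675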